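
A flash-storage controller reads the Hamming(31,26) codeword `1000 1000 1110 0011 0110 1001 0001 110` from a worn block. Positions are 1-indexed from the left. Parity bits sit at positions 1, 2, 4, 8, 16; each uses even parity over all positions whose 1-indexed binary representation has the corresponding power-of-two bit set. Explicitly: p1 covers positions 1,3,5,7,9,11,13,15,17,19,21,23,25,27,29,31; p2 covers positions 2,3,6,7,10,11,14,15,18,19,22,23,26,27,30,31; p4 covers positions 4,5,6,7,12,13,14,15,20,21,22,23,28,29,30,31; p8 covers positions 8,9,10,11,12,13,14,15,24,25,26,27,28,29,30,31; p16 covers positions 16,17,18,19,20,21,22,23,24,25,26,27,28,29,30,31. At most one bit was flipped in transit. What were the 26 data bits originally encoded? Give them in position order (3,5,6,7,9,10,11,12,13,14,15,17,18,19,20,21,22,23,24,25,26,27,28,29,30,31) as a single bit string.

01001110001011010010001110

s1: b1⊕b3⊕b5⊕b7⊕b9⊕b11⊕b13⊕b15⊕b17⊕b19⊕b21⊕b23⊕b25⊕b27⊕b29⊕b31 = 1⊕0⊕1⊕0⊕1⊕1⊕0⊕1⊕0⊕1⊕1⊕0⊕0⊕0⊕1⊕0 = 0
s2: b2⊕b3⊕b6⊕b7⊕b10⊕b11⊕b14⊕b15⊕b18⊕b19⊕b22⊕b23⊕b26⊕b27⊕b30⊕b31 = 0⊕0⊕0⊕0⊕1⊕1⊕0⊕1⊕1⊕1⊕0⊕0⊕0⊕0⊕1⊕0 = 0
s4: b4⊕b5⊕b6⊕b7⊕b12⊕b13⊕b14⊕b15⊕b20⊕b21⊕b22⊕b23⊕b28⊕b29⊕b30⊕b31 = 0⊕1⊕0⊕0⊕0⊕0⊕0⊕1⊕0⊕1⊕0⊕0⊕1⊕1⊕1⊕0 = 0
s8: b8⊕b9⊕b10⊕b11⊕b12⊕b13⊕b14⊕b15⊕b24⊕b25⊕b26⊕b27⊕b28⊕b29⊕b30⊕b31 = 0⊕1⊕1⊕1⊕0⊕0⊕0⊕1⊕1⊕0⊕0⊕0⊕1⊕1⊕1⊕0 = 0
s16: b16⊕b17⊕b18⊕b19⊕b20⊕b21⊕b22⊕b23⊕b24⊕b25⊕b26⊕b27⊕b28⊕b29⊕b30⊕b31 = 1⊕0⊕1⊕1⊕0⊕1⊕0⊕0⊕1⊕0⊕0⊕0⊕1⊕1⊕1⊕0 = 0
Syndrome (s16...s1) = 00000 → position 0 (no error).
No correction needed.
Data bits at positions 3,5,6,7,9,10,11,12,13,14,15,17,18,19,20,21,22,23,24,25,26,27,28,29,30,31: 01001110001011010010001110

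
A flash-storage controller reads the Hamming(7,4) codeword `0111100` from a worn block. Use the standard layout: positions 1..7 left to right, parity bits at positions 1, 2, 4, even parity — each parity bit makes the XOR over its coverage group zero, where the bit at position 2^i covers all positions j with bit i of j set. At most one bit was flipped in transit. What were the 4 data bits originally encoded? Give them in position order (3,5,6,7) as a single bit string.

s1: b1⊕b3⊕b5⊕b7 = 0⊕1⊕1⊕0 = 0
s2: b2⊕b3⊕b6⊕b7 = 1⊕1⊕0⊕0 = 0
s4: b4⊕b5⊕b6⊕b7 = 1⊕1⊕0⊕0 = 0
Syndrome (s4...s1) = 000 → position 0 (no error).
No correction needed.
Data bits at positions 3,5,6,7: 1100

1100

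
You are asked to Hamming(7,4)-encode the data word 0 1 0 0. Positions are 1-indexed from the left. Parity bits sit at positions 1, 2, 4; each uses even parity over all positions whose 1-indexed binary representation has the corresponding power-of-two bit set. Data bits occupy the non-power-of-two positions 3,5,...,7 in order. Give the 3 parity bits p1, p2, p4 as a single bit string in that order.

Place data bits at non-power-of-two positions: b3=0, b5=1, b6=0, b7=0.
p1 = XOR of data positions {3,5,7} = 0⊕1⊕0 = 1
p2 = XOR of data positions {3,6,7} = 0⊕0⊕0 = 0
p4 = XOR of data positions {5,6,7} = 1⊕0⊕0 = 1
Parity bits p1,p2,p4 = 101

101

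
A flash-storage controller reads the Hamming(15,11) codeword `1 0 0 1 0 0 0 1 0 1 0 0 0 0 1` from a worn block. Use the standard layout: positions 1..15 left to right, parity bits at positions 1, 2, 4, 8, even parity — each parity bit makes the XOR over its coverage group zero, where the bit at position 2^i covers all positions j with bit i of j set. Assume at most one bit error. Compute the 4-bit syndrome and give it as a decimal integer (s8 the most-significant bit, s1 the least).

8

s1: b1⊕b3⊕b5⊕b7⊕b9⊕b11⊕b13⊕b15 = 1⊕0⊕0⊕0⊕0⊕0⊕0⊕1 = 0
s2: b2⊕b3⊕b6⊕b7⊕b10⊕b11⊕b14⊕b15 = 0⊕0⊕0⊕0⊕1⊕0⊕0⊕1 = 0
s4: b4⊕b5⊕b6⊕b7⊕b12⊕b13⊕b14⊕b15 = 1⊕0⊕0⊕0⊕0⊕0⊕0⊕1 = 0
s8: b8⊕b9⊕b10⊕b11⊕b12⊕b13⊕b14⊕b15 = 1⊕0⊕1⊕0⊕0⊕0⊕0⊕1 = 1
Syndrome (s8...s1) = 1000 → position 8.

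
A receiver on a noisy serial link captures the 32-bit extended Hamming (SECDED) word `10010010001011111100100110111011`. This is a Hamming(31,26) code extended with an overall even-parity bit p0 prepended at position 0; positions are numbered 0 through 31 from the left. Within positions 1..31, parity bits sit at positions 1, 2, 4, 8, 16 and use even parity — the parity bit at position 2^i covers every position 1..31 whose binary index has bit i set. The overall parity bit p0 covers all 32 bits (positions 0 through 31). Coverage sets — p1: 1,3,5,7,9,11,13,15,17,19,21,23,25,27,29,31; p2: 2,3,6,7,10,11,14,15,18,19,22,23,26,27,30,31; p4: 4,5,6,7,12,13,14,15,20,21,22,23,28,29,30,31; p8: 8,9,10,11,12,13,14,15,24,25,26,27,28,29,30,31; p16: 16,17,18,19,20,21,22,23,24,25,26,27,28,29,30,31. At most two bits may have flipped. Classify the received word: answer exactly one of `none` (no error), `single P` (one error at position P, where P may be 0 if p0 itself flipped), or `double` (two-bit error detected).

double

s1: b1⊕b3⊕b5⊕b7⊕b9⊕b11⊕b13⊕b15⊕b17⊕b19⊕b21⊕b23⊕b25⊕b27⊕b29⊕b31 = 0⊕1⊕0⊕0⊕0⊕0⊕1⊕1⊕1⊕0⊕0⊕1⊕0⊕1⊕0⊕1 = 1
s2: b2⊕b3⊕b6⊕b7⊕b10⊕b11⊕b14⊕b15⊕b18⊕b19⊕b22⊕b23⊕b26⊕b27⊕b30⊕b31 = 0⊕1⊕1⊕0⊕1⊕0⊕1⊕1⊕0⊕0⊕0⊕1⊕1⊕1⊕1⊕1 = 0
s4: b4⊕b5⊕b6⊕b7⊕b12⊕b13⊕b14⊕b15⊕b20⊕b21⊕b22⊕b23⊕b28⊕b29⊕b30⊕b31 = 0⊕0⊕1⊕0⊕1⊕1⊕1⊕1⊕1⊕0⊕0⊕1⊕1⊕0⊕1⊕1 = 0
s8: b8⊕b9⊕b10⊕b11⊕b12⊕b13⊕b14⊕b15⊕b24⊕b25⊕b26⊕b27⊕b28⊕b29⊕b30⊕b31 = 0⊕0⊕1⊕0⊕1⊕1⊕1⊕1⊕1⊕0⊕1⊕1⊕1⊕0⊕1⊕1 = 1
s16: b16⊕b17⊕b18⊕b19⊕b20⊕b21⊕b22⊕b23⊕b24⊕b25⊕b26⊕b27⊕b28⊕b29⊕b30⊕b31 = 1⊕1⊕0⊕0⊕1⊕0⊕0⊕1⊕1⊕0⊕1⊕1⊕1⊕0⊕1⊕1 = 0
Syndrome (s16...s1) = 01001 → position 9.
Overall parity (XOR of all 32 bits, including p0): 1⊕0⊕0⊕1⊕0⊕0⊕1⊕0⊕0⊕0⊕1⊕0⊕1⊕1⊕1⊕1⊕1⊕1⊕0⊕0⊕1⊕0⊕0⊕1⊕1⊕0⊕1⊕1⊕1⊕0⊕1⊕1 = 0
Overall=0, syndrome position=9 → double-bit error detected (uncorrectable).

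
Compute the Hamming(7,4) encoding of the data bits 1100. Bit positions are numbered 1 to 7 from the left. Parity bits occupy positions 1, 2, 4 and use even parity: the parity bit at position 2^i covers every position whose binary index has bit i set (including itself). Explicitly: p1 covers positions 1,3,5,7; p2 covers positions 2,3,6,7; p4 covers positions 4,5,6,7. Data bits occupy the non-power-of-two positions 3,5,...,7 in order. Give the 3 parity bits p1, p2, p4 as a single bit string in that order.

011

Place data bits at non-power-of-two positions: b3=1, b5=1, b6=0, b7=0.
p1 = XOR of data positions {3,5,7} = 1⊕1⊕0 = 0
p2 = XOR of data positions {3,6,7} = 1⊕0⊕0 = 1
p4 = XOR of data positions {5,6,7} = 1⊕0⊕0 = 1
Parity bits p1,p2,p4 = 011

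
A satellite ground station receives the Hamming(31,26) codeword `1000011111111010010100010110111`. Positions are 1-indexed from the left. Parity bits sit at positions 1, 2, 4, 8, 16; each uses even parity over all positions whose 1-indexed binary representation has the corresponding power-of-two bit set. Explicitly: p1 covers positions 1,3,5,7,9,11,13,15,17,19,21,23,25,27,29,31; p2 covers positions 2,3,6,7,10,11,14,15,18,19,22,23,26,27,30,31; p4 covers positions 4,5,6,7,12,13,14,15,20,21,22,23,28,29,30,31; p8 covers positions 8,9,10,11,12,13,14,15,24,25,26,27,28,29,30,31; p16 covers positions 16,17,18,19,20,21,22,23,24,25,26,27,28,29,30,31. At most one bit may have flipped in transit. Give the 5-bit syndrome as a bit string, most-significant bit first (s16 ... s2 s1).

s1: b1⊕b3⊕b5⊕b7⊕b9⊕b11⊕b13⊕b15⊕b17⊕b19⊕b21⊕b23⊕b25⊕b27⊕b29⊕b31 = 1⊕0⊕0⊕1⊕1⊕1⊕1⊕1⊕0⊕0⊕0⊕0⊕0⊕1⊕1⊕1 = 1
s2: b2⊕b3⊕b6⊕b7⊕b10⊕b11⊕b14⊕b15⊕b18⊕b19⊕b22⊕b23⊕b26⊕b27⊕b30⊕b31 = 0⊕0⊕1⊕1⊕1⊕1⊕0⊕1⊕1⊕0⊕0⊕0⊕1⊕1⊕1⊕1 = 0
s4: b4⊕b5⊕b6⊕b7⊕b12⊕b13⊕b14⊕b15⊕b20⊕b21⊕b22⊕b23⊕b28⊕b29⊕b30⊕b31 = 0⊕0⊕1⊕1⊕1⊕1⊕0⊕1⊕1⊕0⊕0⊕0⊕0⊕1⊕1⊕1 = 1
s8: b8⊕b9⊕b10⊕b11⊕b12⊕b13⊕b14⊕b15⊕b24⊕b25⊕b26⊕b27⊕b28⊕b29⊕b30⊕b31 = 1⊕1⊕1⊕1⊕1⊕1⊕0⊕1⊕1⊕0⊕1⊕1⊕0⊕1⊕1⊕1 = 1
s16: b16⊕b17⊕b18⊕b19⊕b20⊕b21⊕b22⊕b23⊕b24⊕b25⊕b26⊕b27⊕b28⊕b29⊕b30⊕b31 = 0⊕0⊕1⊕0⊕1⊕0⊕0⊕0⊕1⊕0⊕1⊕1⊕0⊕1⊕1⊕1 = 0
Syndrome (s16...s1) = 01101 → position 13.

01101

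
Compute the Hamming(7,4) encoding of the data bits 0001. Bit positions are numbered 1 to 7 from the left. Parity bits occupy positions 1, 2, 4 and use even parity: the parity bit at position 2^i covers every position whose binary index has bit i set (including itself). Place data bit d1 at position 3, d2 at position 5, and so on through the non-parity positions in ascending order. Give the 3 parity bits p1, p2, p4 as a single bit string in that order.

Place data bits at non-power-of-two positions: b3=0, b5=0, b6=0, b7=1.
p1 = XOR of data positions {3,5,7} = 0⊕0⊕1 = 1
p2 = XOR of data positions {3,6,7} = 0⊕0⊕1 = 1
p4 = XOR of data positions {5,6,7} = 0⊕0⊕1 = 1
Parity bits p1,p2,p4 = 111

111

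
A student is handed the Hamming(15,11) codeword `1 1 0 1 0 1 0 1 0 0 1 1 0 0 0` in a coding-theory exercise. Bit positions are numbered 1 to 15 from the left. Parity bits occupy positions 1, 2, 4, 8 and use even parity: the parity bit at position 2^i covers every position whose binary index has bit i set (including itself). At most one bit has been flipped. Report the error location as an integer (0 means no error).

14

s1: b1⊕b3⊕b5⊕b7⊕b9⊕b11⊕b13⊕b15 = 1⊕0⊕0⊕0⊕0⊕1⊕0⊕0 = 0
s2: b2⊕b3⊕b6⊕b7⊕b10⊕b11⊕b14⊕b15 = 1⊕0⊕1⊕0⊕0⊕1⊕0⊕0 = 1
s4: b4⊕b5⊕b6⊕b7⊕b12⊕b13⊕b14⊕b15 = 1⊕0⊕1⊕0⊕1⊕0⊕0⊕0 = 1
s8: b8⊕b9⊕b10⊕b11⊕b12⊕b13⊕b14⊕b15 = 1⊕0⊕0⊕1⊕1⊕0⊕0⊕0 = 1
Syndrome (s8...s1) = 1110 → position 14.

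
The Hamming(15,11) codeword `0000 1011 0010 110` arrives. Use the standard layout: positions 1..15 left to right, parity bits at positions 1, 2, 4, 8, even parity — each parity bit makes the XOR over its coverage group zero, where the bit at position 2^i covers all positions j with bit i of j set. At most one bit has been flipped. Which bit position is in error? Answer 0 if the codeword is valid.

s1: b1⊕b3⊕b5⊕b7⊕b9⊕b11⊕b13⊕b15 = 0⊕0⊕1⊕1⊕0⊕1⊕1⊕0 = 0
s2: b2⊕b3⊕b6⊕b7⊕b10⊕b11⊕b14⊕b15 = 0⊕0⊕0⊕1⊕0⊕1⊕1⊕0 = 1
s4: b4⊕b5⊕b6⊕b7⊕b12⊕b13⊕b14⊕b15 = 0⊕1⊕0⊕1⊕0⊕1⊕1⊕0 = 0
s8: b8⊕b9⊕b10⊕b11⊕b12⊕b13⊕b14⊕b15 = 1⊕0⊕0⊕1⊕0⊕1⊕1⊕0 = 0
Syndrome (s8...s1) = 0010 → position 2.

2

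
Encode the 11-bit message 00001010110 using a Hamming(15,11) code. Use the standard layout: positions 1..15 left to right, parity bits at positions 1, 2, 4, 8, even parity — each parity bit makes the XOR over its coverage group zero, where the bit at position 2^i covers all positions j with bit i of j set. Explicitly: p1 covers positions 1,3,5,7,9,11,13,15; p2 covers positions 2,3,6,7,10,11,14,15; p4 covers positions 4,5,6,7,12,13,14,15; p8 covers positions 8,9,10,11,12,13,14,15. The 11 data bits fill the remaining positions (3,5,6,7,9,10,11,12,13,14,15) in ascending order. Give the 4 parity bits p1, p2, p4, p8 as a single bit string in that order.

1000

Place data bits at non-power-of-two positions: b3=0, b5=0, b6=0, b7=0, b9=1, b10=0, b11=1, b12=0, b13=1, b14=1, b15=0.
p1 = XOR of data positions {3,5,7,9,11,13,15} = 0⊕0⊕0⊕1⊕1⊕1⊕0 = 1
p2 = XOR of data positions {3,6,7,10,11,14,15} = 0⊕0⊕0⊕0⊕1⊕1⊕0 = 0
p4 = XOR of data positions {5,6,7,12,13,14,15} = 0⊕0⊕0⊕0⊕1⊕1⊕0 = 0
p8 = XOR of data positions {9,10,11,12,13,14,15} = 1⊕0⊕1⊕0⊕1⊕1⊕0 = 0
Parity bits p1,p2,p4,p8 = 1000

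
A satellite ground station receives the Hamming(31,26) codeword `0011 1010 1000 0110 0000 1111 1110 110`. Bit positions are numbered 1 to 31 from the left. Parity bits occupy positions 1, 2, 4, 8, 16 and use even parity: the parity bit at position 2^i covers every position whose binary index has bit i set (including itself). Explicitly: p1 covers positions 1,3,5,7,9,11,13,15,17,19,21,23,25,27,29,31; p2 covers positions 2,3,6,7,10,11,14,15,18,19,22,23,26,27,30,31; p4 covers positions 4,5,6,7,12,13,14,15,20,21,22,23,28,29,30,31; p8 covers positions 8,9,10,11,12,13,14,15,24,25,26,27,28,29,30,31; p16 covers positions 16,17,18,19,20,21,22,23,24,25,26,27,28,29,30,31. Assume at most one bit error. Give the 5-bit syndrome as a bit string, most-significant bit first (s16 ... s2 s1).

11010

s1: b1⊕b3⊕b5⊕b7⊕b9⊕b11⊕b13⊕b15⊕b17⊕b19⊕b21⊕b23⊕b25⊕b27⊕b29⊕b31 = 0⊕1⊕1⊕1⊕1⊕0⊕0⊕1⊕0⊕0⊕1⊕1⊕1⊕1⊕1⊕0 = 0
s2: b2⊕b3⊕b6⊕b7⊕b10⊕b11⊕b14⊕b15⊕b18⊕b19⊕b22⊕b23⊕b26⊕b27⊕b30⊕b31 = 0⊕1⊕0⊕1⊕0⊕0⊕1⊕1⊕0⊕0⊕1⊕1⊕1⊕1⊕1⊕0 = 1
s4: b4⊕b5⊕b6⊕b7⊕b12⊕b13⊕b14⊕b15⊕b20⊕b21⊕b22⊕b23⊕b28⊕b29⊕b30⊕b31 = 1⊕1⊕0⊕1⊕0⊕0⊕1⊕1⊕0⊕1⊕1⊕1⊕0⊕1⊕1⊕0 = 0
s8: b8⊕b9⊕b10⊕b11⊕b12⊕b13⊕b14⊕b15⊕b24⊕b25⊕b26⊕b27⊕b28⊕b29⊕b30⊕b31 = 0⊕1⊕0⊕0⊕0⊕0⊕1⊕1⊕1⊕1⊕1⊕1⊕0⊕1⊕1⊕0 = 1
s16: b16⊕b17⊕b18⊕b19⊕b20⊕b21⊕b22⊕b23⊕b24⊕b25⊕b26⊕b27⊕b28⊕b29⊕b30⊕b31 = 0⊕0⊕0⊕0⊕0⊕1⊕1⊕1⊕1⊕1⊕1⊕1⊕0⊕1⊕1⊕0 = 1
Syndrome (s16...s1) = 11010 → position 26.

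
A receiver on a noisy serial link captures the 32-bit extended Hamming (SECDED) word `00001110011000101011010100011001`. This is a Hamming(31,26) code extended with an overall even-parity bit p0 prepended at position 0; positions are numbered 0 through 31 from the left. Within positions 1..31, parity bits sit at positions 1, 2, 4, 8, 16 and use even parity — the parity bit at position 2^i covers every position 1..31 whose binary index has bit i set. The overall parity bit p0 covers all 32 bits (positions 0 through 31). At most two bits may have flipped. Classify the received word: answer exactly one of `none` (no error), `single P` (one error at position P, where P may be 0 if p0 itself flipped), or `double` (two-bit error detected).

double

s1: b1⊕b3⊕b5⊕b7⊕b9⊕b11⊕b13⊕b15⊕b17⊕b19⊕b21⊕b23⊕b25⊕b27⊕b29⊕b31 = 0⊕0⊕1⊕0⊕1⊕0⊕0⊕0⊕0⊕1⊕1⊕1⊕0⊕1⊕0⊕1 = 1
s2: b2⊕b3⊕b6⊕b7⊕b10⊕b11⊕b14⊕b15⊕b18⊕b19⊕b22⊕b23⊕b26⊕b27⊕b30⊕b31 = 0⊕0⊕1⊕0⊕1⊕0⊕1⊕0⊕1⊕1⊕0⊕1⊕0⊕1⊕0⊕1 = 0
s4: b4⊕b5⊕b6⊕b7⊕b12⊕b13⊕b14⊕b15⊕b20⊕b21⊕b22⊕b23⊕b28⊕b29⊕b30⊕b31 = 1⊕1⊕1⊕0⊕0⊕0⊕1⊕0⊕0⊕1⊕0⊕1⊕1⊕0⊕0⊕1 = 0
s8: b8⊕b9⊕b10⊕b11⊕b12⊕b13⊕b14⊕b15⊕b24⊕b25⊕b26⊕b27⊕b28⊕b29⊕b30⊕b31 = 0⊕1⊕1⊕0⊕0⊕0⊕1⊕0⊕0⊕0⊕0⊕1⊕1⊕0⊕0⊕1 = 0
s16: b16⊕b17⊕b18⊕b19⊕b20⊕b21⊕b22⊕b23⊕b24⊕b25⊕b26⊕b27⊕b28⊕b29⊕b30⊕b31 = 1⊕0⊕1⊕1⊕0⊕1⊕0⊕1⊕0⊕0⊕0⊕1⊕1⊕0⊕0⊕1 = 0
Syndrome (s16...s1) = 00001 → position 1.
Overall parity (XOR of all 32 bits, including p0): 0⊕0⊕0⊕0⊕1⊕1⊕1⊕0⊕0⊕1⊕1⊕0⊕0⊕0⊕1⊕0⊕1⊕0⊕1⊕1⊕0⊕1⊕0⊕1⊕0⊕0⊕0⊕1⊕1⊕0⊕0⊕1 = 0
Overall=0, syndrome position=1 → double-bit error detected (uncorrectable).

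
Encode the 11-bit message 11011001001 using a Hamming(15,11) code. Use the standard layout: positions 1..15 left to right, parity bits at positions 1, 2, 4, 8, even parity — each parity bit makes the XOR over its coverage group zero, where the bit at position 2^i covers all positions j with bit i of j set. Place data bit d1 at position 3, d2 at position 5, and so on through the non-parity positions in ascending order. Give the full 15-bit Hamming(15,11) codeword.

111010111001001

Place data bits at non-power-of-two positions: b3=1, b5=1, b6=0, b7=1, b9=1, b10=0, b11=0, b12=1, b13=0, b14=0, b15=1.
p1 = XOR of data positions {3,5,7,9,11,13,15} = 1⊕1⊕1⊕1⊕0⊕0⊕1 = 1
p2 = XOR of data positions {3,6,7,10,11,14,15} = 1⊕0⊕1⊕0⊕0⊕0⊕1 = 1
p4 = XOR of data positions {5,6,7,12,13,14,15} = 1⊕0⊕1⊕1⊕0⊕0⊕1 = 0
p8 = XOR of data positions {9,10,11,12,13,14,15} = 1⊕0⊕0⊕1⊕0⊕0⊕1 = 1
Codeword b1..b15 = 111010111001001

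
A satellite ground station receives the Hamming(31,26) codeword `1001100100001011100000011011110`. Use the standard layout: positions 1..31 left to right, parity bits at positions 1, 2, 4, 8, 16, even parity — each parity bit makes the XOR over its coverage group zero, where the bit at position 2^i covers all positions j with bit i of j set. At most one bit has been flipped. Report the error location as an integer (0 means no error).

s1: b1⊕b3⊕b5⊕b7⊕b9⊕b11⊕b13⊕b15⊕b17⊕b19⊕b21⊕b23⊕b25⊕b27⊕b29⊕b31 = 1⊕0⊕1⊕0⊕0⊕0⊕1⊕1⊕1⊕0⊕0⊕0⊕1⊕1⊕1⊕0 = 0
s2: b2⊕b3⊕b6⊕b7⊕b10⊕b11⊕b14⊕b15⊕b18⊕b19⊕b22⊕b23⊕b26⊕b27⊕b30⊕b31 = 0⊕0⊕0⊕0⊕0⊕0⊕0⊕1⊕0⊕0⊕0⊕0⊕0⊕1⊕1⊕0 = 1
s4: b4⊕b5⊕b6⊕b7⊕b12⊕b13⊕b14⊕b15⊕b20⊕b21⊕b22⊕b23⊕b28⊕b29⊕b30⊕b31 = 1⊕1⊕0⊕0⊕0⊕1⊕0⊕1⊕0⊕0⊕0⊕0⊕1⊕1⊕1⊕0 = 1
s8: b8⊕b9⊕b10⊕b11⊕b12⊕b13⊕b14⊕b15⊕b24⊕b25⊕b26⊕b27⊕b28⊕b29⊕b30⊕b31 = 1⊕0⊕0⊕0⊕0⊕1⊕0⊕1⊕1⊕1⊕0⊕1⊕1⊕1⊕1⊕0 = 1
s16: b16⊕b17⊕b18⊕b19⊕b20⊕b21⊕b22⊕b23⊕b24⊕b25⊕b26⊕b27⊕b28⊕b29⊕b30⊕b31 = 1⊕1⊕0⊕0⊕0⊕0⊕0⊕0⊕1⊕1⊕0⊕1⊕1⊕1⊕1⊕0 = 0
Syndrome (s16...s1) = 01110 → position 14.

14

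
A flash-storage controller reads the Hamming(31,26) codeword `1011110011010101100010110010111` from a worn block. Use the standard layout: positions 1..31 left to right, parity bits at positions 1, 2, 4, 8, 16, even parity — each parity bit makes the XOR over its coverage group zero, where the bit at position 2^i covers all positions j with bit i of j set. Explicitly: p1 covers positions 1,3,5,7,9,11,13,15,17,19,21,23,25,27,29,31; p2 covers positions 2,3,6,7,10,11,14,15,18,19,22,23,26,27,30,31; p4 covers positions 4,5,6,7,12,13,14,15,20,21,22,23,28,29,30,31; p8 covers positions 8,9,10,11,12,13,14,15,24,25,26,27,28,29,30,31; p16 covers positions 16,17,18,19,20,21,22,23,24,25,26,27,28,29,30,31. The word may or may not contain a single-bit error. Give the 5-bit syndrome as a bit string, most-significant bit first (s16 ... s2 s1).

s1: b1⊕b3⊕b5⊕b7⊕b9⊕b11⊕b13⊕b15⊕b17⊕b19⊕b21⊕b23⊕b25⊕b27⊕b29⊕b31 = 1⊕1⊕1⊕0⊕1⊕0⊕0⊕0⊕1⊕0⊕1⊕1⊕0⊕1⊕1⊕1 = 0
s2: b2⊕b3⊕b6⊕b7⊕b10⊕b11⊕b14⊕b15⊕b18⊕b19⊕b22⊕b23⊕b26⊕b27⊕b30⊕b31 = 0⊕1⊕1⊕0⊕1⊕0⊕1⊕0⊕0⊕0⊕0⊕1⊕0⊕1⊕1⊕1 = 0
s4: b4⊕b5⊕b6⊕b7⊕b12⊕b13⊕b14⊕b15⊕b20⊕b21⊕b22⊕b23⊕b28⊕b29⊕b30⊕b31 = 1⊕1⊕1⊕0⊕1⊕0⊕1⊕0⊕0⊕1⊕0⊕1⊕0⊕1⊕1⊕1 = 0
s8: b8⊕b9⊕b10⊕b11⊕b12⊕b13⊕b14⊕b15⊕b24⊕b25⊕b26⊕b27⊕b28⊕b29⊕b30⊕b31 = 0⊕1⊕1⊕0⊕1⊕0⊕1⊕0⊕1⊕0⊕0⊕1⊕0⊕1⊕1⊕1 = 1
s16: b16⊕b17⊕b18⊕b19⊕b20⊕b21⊕b22⊕b23⊕b24⊕b25⊕b26⊕b27⊕b28⊕b29⊕b30⊕b31 = 1⊕1⊕0⊕0⊕0⊕1⊕0⊕1⊕1⊕0⊕0⊕1⊕0⊕1⊕1⊕1 = 1
Syndrome (s16...s1) = 11000 → position 24.

11000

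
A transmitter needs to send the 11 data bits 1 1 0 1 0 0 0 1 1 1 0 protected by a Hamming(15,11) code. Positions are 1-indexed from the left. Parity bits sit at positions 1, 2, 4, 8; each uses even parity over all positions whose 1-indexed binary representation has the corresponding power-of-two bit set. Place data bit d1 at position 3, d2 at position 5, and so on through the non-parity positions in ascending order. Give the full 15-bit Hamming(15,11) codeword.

Place data bits at non-power-of-two positions: b3=1, b5=1, b6=0, b7=1, b9=0, b10=0, b11=0, b12=1, b13=1, b14=1, b15=0.
p1 = XOR of data positions {3,5,7,9,11,13,15} = 1⊕1⊕1⊕0⊕0⊕1⊕0 = 0
p2 = XOR of data positions {3,6,7,10,11,14,15} = 1⊕0⊕1⊕0⊕0⊕1⊕0 = 1
p4 = XOR of data positions {5,6,7,12,13,14,15} = 1⊕0⊕1⊕1⊕1⊕1⊕0 = 1
p8 = XOR of data positions {9,10,11,12,13,14,15} = 0⊕0⊕0⊕1⊕1⊕1⊕0 = 1
Codeword b1..b15 = 011110110001110

011110110001110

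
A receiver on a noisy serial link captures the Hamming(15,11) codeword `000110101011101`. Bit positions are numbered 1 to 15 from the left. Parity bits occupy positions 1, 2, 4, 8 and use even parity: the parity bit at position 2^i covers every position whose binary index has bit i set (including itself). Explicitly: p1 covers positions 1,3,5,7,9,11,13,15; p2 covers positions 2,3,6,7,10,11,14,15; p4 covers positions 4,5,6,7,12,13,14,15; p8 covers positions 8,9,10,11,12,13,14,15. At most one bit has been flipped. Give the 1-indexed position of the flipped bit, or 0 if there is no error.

10

s1: b1⊕b3⊕b5⊕b7⊕b9⊕b11⊕b13⊕b15 = 0⊕0⊕1⊕1⊕1⊕1⊕1⊕1 = 0
s2: b2⊕b3⊕b6⊕b7⊕b10⊕b11⊕b14⊕b15 = 0⊕0⊕0⊕1⊕0⊕1⊕0⊕1 = 1
s4: b4⊕b5⊕b6⊕b7⊕b12⊕b13⊕b14⊕b15 = 1⊕1⊕0⊕1⊕1⊕1⊕0⊕1 = 0
s8: b8⊕b9⊕b10⊕b11⊕b12⊕b13⊕b14⊕b15 = 0⊕1⊕0⊕1⊕1⊕1⊕0⊕1 = 1
Syndrome (s8...s1) = 1010 → position 10.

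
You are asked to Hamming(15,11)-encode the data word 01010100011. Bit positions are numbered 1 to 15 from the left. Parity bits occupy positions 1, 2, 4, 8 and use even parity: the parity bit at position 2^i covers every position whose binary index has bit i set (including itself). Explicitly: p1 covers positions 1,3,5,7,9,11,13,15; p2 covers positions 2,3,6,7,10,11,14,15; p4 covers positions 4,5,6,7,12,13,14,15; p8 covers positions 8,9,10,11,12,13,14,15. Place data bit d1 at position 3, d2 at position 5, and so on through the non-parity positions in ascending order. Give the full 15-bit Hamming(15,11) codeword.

100010110100011

Place data bits at non-power-of-two positions: b3=0, b5=1, b6=0, b7=1, b9=0, b10=1, b11=0, b12=0, b13=0, b14=1, b15=1.
p1 = XOR of data positions {3,5,7,9,11,13,15} = 0⊕1⊕1⊕0⊕0⊕0⊕1 = 1
p2 = XOR of data positions {3,6,7,10,11,14,15} = 0⊕0⊕1⊕1⊕0⊕1⊕1 = 0
p4 = XOR of data positions {5,6,7,12,13,14,15} = 1⊕0⊕1⊕0⊕0⊕1⊕1 = 0
p8 = XOR of data positions {9,10,11,12,13,14,15} = 0⊕1⊕0⊕0⊕0⊕1⊕1 = 1
Codeword b1..b15 = 100010110100011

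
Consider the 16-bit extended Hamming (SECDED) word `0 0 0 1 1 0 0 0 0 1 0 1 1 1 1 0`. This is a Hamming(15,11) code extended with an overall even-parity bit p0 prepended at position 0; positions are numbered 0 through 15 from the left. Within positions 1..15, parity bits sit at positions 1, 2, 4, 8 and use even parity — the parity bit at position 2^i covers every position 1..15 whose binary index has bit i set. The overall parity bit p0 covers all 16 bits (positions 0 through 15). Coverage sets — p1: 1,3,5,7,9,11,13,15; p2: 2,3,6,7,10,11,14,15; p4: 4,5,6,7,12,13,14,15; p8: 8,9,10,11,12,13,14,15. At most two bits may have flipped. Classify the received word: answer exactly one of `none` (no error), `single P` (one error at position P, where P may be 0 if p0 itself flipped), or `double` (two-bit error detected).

s1: b1⊕b3⊕b5⊕b7⊕b9⊕b11⊕b13⊕b15 = 0⊕1⊕0⊕0⊕1⊕1⊕1⊕0 = 0
s2: b2⊕b3⊕b6⊕b7⊕b10⊕b11⊕b14⊕b15 = 0⊕1⊕0⊕0⊕0⊕1⊕1⊕0 = 1
s4: b4⊕b5⊕b6⊕b7⊕b12⊕b13⊕b14⊕b15 = 1⊕0⊕0⊕0⊕1⊕1⊕1⊕0 = 0
s8: b8⊕b9⊕b10⊕b11⊕b12⊕b13⊕b14⊕b15 = 0⊕1⊕0⊕1⊕1⊕1⊕1⊕0 = 1
Syndrome (s8...s1) = 1010 → position 10.
Overall parity (XOR of all 16 bits, including p0): 0⊕0⊕0⊕1⊕1⊕0⊕0⊕0⊕0⊕1⊕0⊕1⊕1⊕1⊕1⊕0 = 1
Overall=1, syndrome position=10 → single-bit error at position 10.

single 10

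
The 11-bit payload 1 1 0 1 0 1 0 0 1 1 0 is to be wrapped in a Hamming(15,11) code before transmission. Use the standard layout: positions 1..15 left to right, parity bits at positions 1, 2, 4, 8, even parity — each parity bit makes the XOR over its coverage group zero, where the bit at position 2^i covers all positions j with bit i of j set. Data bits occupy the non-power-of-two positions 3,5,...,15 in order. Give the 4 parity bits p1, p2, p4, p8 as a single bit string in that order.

0001

Place data bits at non-power-of-two positions: b3=1, b5=1, b6=0, b7=1, b9=0, b10=1, b11=0, b12=0, b13=1, b14=1, b15=0.
p1 = XOR of data positions {3,5,7,9,11,13,15} = 1⊕1⊕1⊕0⊕0⊕1⊕0 = 0
p2 = XOR of data positions {3,6,7,10,11,14,15} = 1⊕0⊕1⊕1⊕0⊕1⊕0 = 0
p4 = XOR of data positions {5,6,7,12,13,14,15} = 1⊕0⊕1⊕0⊕1⊕1⊕0 = 0
p8 = XOR of data positions {9,10,11,12,13,14,15} = 0⊕1⊕0⊕0⊕1⊕1⊕0 = 1
Parity bits p1,p2,p4,p8 = 0001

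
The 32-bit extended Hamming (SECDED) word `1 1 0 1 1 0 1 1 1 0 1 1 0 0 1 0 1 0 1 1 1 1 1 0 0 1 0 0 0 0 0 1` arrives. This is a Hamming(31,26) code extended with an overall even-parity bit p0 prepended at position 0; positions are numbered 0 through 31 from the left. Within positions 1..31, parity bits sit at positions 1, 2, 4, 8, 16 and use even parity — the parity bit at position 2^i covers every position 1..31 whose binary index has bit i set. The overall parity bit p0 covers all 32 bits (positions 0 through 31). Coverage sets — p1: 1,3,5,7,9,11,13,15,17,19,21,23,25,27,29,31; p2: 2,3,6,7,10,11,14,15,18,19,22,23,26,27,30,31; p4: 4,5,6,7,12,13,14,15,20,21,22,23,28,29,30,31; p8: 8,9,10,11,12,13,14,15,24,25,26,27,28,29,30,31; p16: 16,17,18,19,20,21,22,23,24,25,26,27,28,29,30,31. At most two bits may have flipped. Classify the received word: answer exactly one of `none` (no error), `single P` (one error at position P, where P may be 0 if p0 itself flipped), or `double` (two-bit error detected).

none

s1: b1⊕b3⊕b5⊕b7⊕b9⊕b11⊕b13⊕b15⊕b17⊕b19⊕b21⊕b23⊕b25⊕b27⊕b29⊕b31 = 1⊕1⊕0⊕1⊕0⊕1⊕0⊕0⊕0⊕1⊕1⊕0⊕1⊕0⊕0⊕1 = 0
s2: b2⊕b3⊕b6⊕b7⊕b10⊕b11⊕b14⊕b15⊕b18⊕b19⊕b22⊕b23⊕b26⊕b27⊕b30⊕b31 = 0⊕1⊕1⊕1⊕1⊕1⊕1⊕0⊕1⊕1⊕1⊕0⊕0⊕0⊕0⊕1 = 0
s4: b4⊕b5⊕b6⊕b7⊕b12⊕b13⊕b14⊕b15⊕b20⊕b21⊕b22⊕b23⊕b28⊕b29⊕b30⊕b31 = 1⊕0⊕1⊕1⊕0⊕0⊕1⊕0⊕1⊕1⊕1⊕0⊕0⊕0⊕0⊕1 = 0
s8: b8⊕b9⊕b10⊕b11⊕b12⊕b13⊕b14⊕b15⊕b24⊕b25⊕b26⊕b27⊕b28⊕b29⊕b30⊕b31 = 1⊕0⊕1⊕1⊕0⊕0⊕1⊕0⊕0⊕1⊕0⊕0⊕0⊕0⊕0⊕1 = 0
s16: b16⊕b17⊕b18⊕b19⊕b20⊕b21⊕b22⊕b23⊕b24⊕b25⊕b26⊕b27⊕b28⊕b29⊕b30⊕b31 = 1⊕0⊕1⊕1⊕1⊕1⊕1⊕0⊕0⊕1⊕0⊕0⊕0⊕0⊕0⊕1 = 0
Syndrome (s16...s1) = 00000 → position 0 (no error).
Overall parity (XOR of all 32 bits, including p0): 1⊕1⊕0⊕1⊕1⊕0⊕1⊕1⊕1⊕0⊕1⊕1⊕0⊕0⊕1⊕0⊕1⊕0⊕1⊕1⊕1⊕1⊕1⊕0⊕0⊕1⊕0⊕0⊕0⊕0⊕0⊕1 = 0
Overall=0, syndrome position=0 → no error.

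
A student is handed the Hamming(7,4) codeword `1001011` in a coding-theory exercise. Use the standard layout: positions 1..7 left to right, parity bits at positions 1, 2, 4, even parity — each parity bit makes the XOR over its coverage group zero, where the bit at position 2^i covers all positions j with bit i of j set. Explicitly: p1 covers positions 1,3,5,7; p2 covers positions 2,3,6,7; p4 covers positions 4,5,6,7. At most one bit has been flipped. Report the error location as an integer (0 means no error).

s1: b1⊕b3⊕b5⊕b7 = 1⊕0⊕0⊕1 = 0
s2: b2⊕b3⊕b6⊕b7 = 0⊕0⊕1⊕1 = 0
s4: b4⊕b5⊕b6⊕b7 = 1⊕0⊕1⊕1 = 1
Syndrome (s4...s1) = 100 → position 4.

4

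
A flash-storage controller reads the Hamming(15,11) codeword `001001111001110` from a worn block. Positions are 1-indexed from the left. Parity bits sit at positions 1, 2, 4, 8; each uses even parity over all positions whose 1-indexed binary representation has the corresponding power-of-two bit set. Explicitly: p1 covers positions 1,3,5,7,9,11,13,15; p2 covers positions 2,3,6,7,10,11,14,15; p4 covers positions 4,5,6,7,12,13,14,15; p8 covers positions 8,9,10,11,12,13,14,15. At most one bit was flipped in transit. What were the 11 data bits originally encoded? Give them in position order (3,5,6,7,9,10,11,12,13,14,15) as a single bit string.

10111000110

s1: b1⊕b3⊕b5⊕b7⊕b9⊕b11⊕b13⊕b15 = 0⊕1⊕0⊕1⊕1⊕0⊕1⊕0 = 0
s2: b2⊕b3⊕b6⊕b7⊕b10⊕b11⊕b14⊕b15 = 0⊕1⊕1⊕1⊕0⊕0⊕1⊕0 = 0
s4: b4⊕b5⊕b6⊕b7⊕b12⊕b13⊕b14⊕b15 = 0⊕0⊕1⊕1⊕1⊕1⊕1⊕0 = 1
s8: b8⊕b9⊕b10⊕b11⊕b12⊕b13⊕b14⊕b15 = 1⊕1⊕0⊕0⊕1⊕1⊕1⊕0 = 1
Syndrome (s8...s1) = 1100 → position 12.
Flip bit 12: corrected codeword = 001001111000110
Data bits at positions 3,5,6,7,9,10,11,12,13,14,15: 10111000110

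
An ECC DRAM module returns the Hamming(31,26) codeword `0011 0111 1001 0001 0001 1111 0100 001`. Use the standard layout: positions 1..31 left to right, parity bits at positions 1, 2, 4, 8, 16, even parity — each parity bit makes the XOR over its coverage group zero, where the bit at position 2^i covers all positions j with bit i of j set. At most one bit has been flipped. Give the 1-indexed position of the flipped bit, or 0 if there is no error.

s1: b1⊕b3⊕b5⊕b7⊕b9⊕b11⊕b13⊕b15⊕b17⊕b19⊕b21⊕b23⊕b25⊕b27⊕b29⊕b31 = 0⊕1⊕0⊕1⊕1⊕0⊕0⊕0⊕0⊕0⊕1⊕1⊕0⊕0⊕0⊕1 = 0
s2: b2⊕b3⊕b6⊕b7⊕b10⊕b11⊕b14⊕b15⊕b18⊕b19⊕b22⊕b23⊕b26⊕b27⊕b30⊕b31 = 0⊕1⊕1⊕1⊕0⊕0⊕0⊕0⊕0⊕0⊕1⊕1⊕1⊕0⊕0⊕1 = 1
s4: b4⊕b5⊕b6⊕b7⊕b12⊕b13⊕b14⊕b15⊕b20⊕b21⊕b22⊕b23⊕b28⊕b29⊕b30⊕b31 = 1⊕0⊕1⊕1⊕1⊕0⊕0⊕0⊕1⊕1⊕1⊕1⊕0⊕0⊕0⊕1 = 1
s8: b8⊕b9⊕b10⊕b11⊕b12⊕b13⊕b14⊕b15⊕b24⊕b25⊕b26⊕b27⊕b28⊕b29⊕b30⊕b31 = 1⊕1⊕0⊕0⊕1⊕0⊕0⊕0⊕1⊕0⊕1⊕0⊕0⊕0⊕0⊕1 = 0
s16: b16⊕b17⊕b18⊕b19⊕b20⊕b21⊕b22⊕b23⊕b24⊕b25⊕b26⊕b27⊕b28⊕b29⊕b30⊕b31 = 1⊕0⊕0⊕0⊕1⊕1⊕1⊕1⊕1⊕0⊕1⊕0⊕0⊕0⊕0⊕1 = 0
Syndrome (s16...s1) = 00110 → position 6.

6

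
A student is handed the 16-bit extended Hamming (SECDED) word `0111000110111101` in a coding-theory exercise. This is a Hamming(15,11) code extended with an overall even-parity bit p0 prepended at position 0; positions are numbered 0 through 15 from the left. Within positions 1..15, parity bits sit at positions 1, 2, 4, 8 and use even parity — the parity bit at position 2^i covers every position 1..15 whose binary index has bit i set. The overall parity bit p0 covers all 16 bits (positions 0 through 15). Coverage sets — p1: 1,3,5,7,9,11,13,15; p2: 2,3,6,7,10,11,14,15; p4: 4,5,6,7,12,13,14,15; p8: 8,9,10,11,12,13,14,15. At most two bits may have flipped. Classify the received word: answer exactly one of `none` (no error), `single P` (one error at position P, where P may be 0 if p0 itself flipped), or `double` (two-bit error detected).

s1: b1⊕b3⊕b5⊕b7⊕b9⊕b11⊕b13⊕b15 = 1⊕1⊕0⊕1⊕0⊕1⊕1⊕1 = 0
s2: b2⊕b3⊕b6⊕b7⊕b10⊕b11⊕b14⊕b15 = 1⊕1⊕0⊕1⊕1⊕1⊕0⊕1 = 0
s4: b4⊕b5⊕b6⊕b7⊕b12⊕b13⊕b14⊕b15 = 0⊕0⊕0⊕1⊕1⊕1⊕0⊕1 = 0
s8: b8⊕b9⊕b10⊕b11⊕b12⊕b13⊕b14⊕b15 = 1⊕0⊕1⊕1⊕1⊕1⊕0⊕1 = 0
Syndrome (s8...s1) = 0000 → position 0 (no error).
Overall parity (XOR of all 16 bits, including p0): 0⊕1⊕1⊕1⊕0⊕0⊕0⊕1⊕1⊕0⊕1⊕1⊕1⊕1⊕0⊕1 = 0
Overall=0, syndrome position=0 → no error.

none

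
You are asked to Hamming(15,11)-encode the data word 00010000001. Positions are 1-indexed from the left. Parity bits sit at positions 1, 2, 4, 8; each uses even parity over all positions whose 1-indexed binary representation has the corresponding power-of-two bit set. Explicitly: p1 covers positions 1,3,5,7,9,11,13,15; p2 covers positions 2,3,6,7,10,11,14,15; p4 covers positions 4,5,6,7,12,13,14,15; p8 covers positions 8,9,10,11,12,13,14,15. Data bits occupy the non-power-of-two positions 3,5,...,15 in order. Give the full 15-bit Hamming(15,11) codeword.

000000110000001

Place data bits at non-power-of-two positions: b3=0, b5=0, b6=0, b7=1, b9=0, b10=0, b11=0, b12=0, b13=0, b14=0, b15=1.
p1 = XOR of data positions {3,5,7,9,11,13,15} = 0⊕0⊕1⊕0⊕0⊕0⊕1 = 0
p2 = XOR of data positions {3,6,7,10,11,14,15} = 0⊕0⊕1⊕0⊕0⊕0⊕1 = 0
p4 = XOR of data positions {5,6,7,12,13,14,15} = 0⊕0⊕1⊕0⊕0⊕0⊕1 = 0
p8 = XOR of data positions {9,10,11,12,13,14,15} = 0⊕0⊕0⊕0⊕0⊕0⊕1 = 1
Codeword b1..b15 = 000000110000001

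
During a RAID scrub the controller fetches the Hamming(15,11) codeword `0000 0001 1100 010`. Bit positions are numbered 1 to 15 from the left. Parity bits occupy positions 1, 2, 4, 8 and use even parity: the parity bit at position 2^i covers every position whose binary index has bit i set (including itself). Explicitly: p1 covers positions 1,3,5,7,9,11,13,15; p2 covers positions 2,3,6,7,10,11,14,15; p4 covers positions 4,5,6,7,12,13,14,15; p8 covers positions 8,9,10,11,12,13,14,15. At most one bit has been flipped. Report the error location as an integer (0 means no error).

5

s1: b1⊕b3⊕b5⊕b7⊕b9⊕b11⊕b13⊕b15 = 0⊕0⊕0⊕0⊕1⊕0⊕0⊕0 = 1
s2: b2⊕b3⊕b6⊕b7⊕b10⊕b11⊕b14⊕b15 = 0⊕0⊕0⊕0⊕1⊕0⊕1⊕0 = 0
s4: b4⊕b5⊕b6⊕b7⊕b12⊕b13⊕b14⊕b15 = 0⊕0⊕0⊕0⊕0⊕0⊕1⊕0 = 1
s8: b8⊕b9⊕b10⊕b11⊕b12⊕b13⊕b14⊕b15 = 1⊕1⊕1⊕0⊕0⊕0⊕1⊕0 = 0
Syndrome (s8...s1) = 0101 → position 5.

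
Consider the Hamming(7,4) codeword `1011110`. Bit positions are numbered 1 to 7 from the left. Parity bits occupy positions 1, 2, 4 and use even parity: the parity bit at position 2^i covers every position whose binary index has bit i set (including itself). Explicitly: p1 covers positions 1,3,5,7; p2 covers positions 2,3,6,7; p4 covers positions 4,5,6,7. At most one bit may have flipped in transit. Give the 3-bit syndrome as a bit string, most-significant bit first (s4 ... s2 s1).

101

s1: b1⊕b3⊕b5⊕b7 = 1⊕1⊕1⊕0 = 1
s2: b2⊕b3⊕b6⊕b7 = 0⊕1⊕1⊕0 = 0
s4: b4⊕b5⊕b6⊕b7 = 1⊕1⊕1⊕0 = 1
Syndrome (s4...s1) = 101 → position 5.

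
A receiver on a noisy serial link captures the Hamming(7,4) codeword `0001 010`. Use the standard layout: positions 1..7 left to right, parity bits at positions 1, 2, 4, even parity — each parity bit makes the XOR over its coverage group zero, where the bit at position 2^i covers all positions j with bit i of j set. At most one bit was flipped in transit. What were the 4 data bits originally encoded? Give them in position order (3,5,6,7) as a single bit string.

0010

s1: b1⊕b3⊕b5⊕b7 = 0⊕0⊕0⊕0 = 0
s2: b2⊕b3⊕b6⊕b7 = 0⊕0⊕1⊕0 = 1
s4: b4⊕b5⊕b6⊕b7 = 1⊕0⊕1⊕0 = 0
Syndrome (s4...s1) = 010 → position 2.
Flip bit 2: corrected codeword = 0101010
Data bits at positions 3,5,6,7: 0010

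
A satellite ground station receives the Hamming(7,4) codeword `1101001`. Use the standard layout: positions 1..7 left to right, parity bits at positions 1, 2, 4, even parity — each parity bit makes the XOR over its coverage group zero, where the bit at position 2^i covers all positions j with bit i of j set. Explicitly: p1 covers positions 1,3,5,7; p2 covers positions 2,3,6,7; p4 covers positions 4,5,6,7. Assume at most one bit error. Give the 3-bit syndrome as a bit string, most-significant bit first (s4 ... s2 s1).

000

s1: b1⊕b3⊕b5⊕b7 = 1⊕0⊕0⊕1 = 0
s2: b2⊕b3⊕b6⊕b7 = 1⊕0⊕0⊕1 = 0
s4: b4⊕b5⊕b6⊕b7 = 1⊕0⊕0⊕1 = 0
Syndrome (s4...s1) = 000 → position 0 (no error).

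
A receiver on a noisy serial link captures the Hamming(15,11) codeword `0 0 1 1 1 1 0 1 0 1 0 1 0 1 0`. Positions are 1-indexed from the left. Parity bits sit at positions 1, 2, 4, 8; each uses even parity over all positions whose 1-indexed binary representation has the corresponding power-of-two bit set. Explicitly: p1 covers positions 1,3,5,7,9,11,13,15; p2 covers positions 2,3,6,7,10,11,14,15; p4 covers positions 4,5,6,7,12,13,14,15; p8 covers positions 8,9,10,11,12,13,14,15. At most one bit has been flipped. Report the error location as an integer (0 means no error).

4

s1: b1⊕b3⊕b5⊕b7⊕b9⊕b11⊕b13⊕b15 = 0⊕1⊕1⊕0⊕0⊕0⊕0⊕0 = 0
s2: b2⊕b3⊕b6⊕b7⊕b10⊕b11⊕b14⊕b15 = 0⊕1⊕1⊕0⊕1⊕0⊕1⊕0 = 0
s4: b4⊕b5⊕b6⊕b7⊕b12⊕b13⊕b14⊕b15 = 1⊕1⊕1⊕0⊕1⊕0⊕1⊕0 = 1
s8: b8⊕b9⊕b10⊕b11⊕b12⊕b13⊕b14⊕b15 = 1⊕0⊕1⊕0⊕1⊕0⊕1⊕0 = 0
Syndrome (s8...s1) = 0100 → position 4.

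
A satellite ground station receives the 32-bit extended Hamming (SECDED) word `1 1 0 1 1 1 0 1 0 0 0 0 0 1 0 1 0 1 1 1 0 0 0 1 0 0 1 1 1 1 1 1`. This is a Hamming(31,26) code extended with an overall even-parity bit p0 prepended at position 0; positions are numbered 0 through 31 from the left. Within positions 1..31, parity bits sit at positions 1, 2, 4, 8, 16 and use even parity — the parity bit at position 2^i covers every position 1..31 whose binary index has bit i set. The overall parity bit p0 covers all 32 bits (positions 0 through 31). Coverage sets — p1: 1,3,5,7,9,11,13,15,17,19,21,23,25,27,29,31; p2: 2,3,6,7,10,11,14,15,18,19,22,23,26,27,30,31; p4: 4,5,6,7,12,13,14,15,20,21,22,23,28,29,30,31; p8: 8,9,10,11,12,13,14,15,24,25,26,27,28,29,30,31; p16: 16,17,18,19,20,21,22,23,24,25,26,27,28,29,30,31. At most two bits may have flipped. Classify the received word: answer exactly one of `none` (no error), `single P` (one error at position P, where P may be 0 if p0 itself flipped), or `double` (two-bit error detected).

s1: b1⊕b3⊕b5⊕b7⊕b9⊕b11⊕b13⊕b15⊕b17⊕b19⊕b21⊕b23⊕b25⊕b27⊕b29⊕b31 = 1⊕1⊕1⊕1⊕0⊕0⊕1⊕1⊕1⊕1⊕0⊕1⊕0⊕1⊕1⊕1 = 0
s2: b2⊕b3⊕b6⊕b7⊕b10⊕b11⊕b14⊕b15⊕b18⊕b19⊕b22⊕b23⊕b26⊕b27⊕b30⊕b31 = 0⊕1⊕0⊕1⊕0⊕0⊕0⊕1⊕1⊕1⊕0⊕1⊕1⊕1⊕1⊕1 = 0
s4: b4⊕b5⊕b6⊕b7⊕b12⊕b13⊕b14⊕b15⊕b20⊕b21⊕b22⊕b23⊕b28⊕b29⊕b30⊕b31 = 1⊕1⊕0⊕1⊕0⊕1⊕0⊕1⊕0⊕0⊕0⊕1⊕1⊕1⊕1⊕1 = 0
s8: b8⊕b9⊕b10⊕b11⊕b12⊕b13⊕b14⊕b15⊕b24⊕b25⊕b26⊕b27⊕b28⊕b29⊕b30⊕b31 = 0⊕0⊕0⊕0⊕0⊕1⊕0⊕1⊕0⊕0⊕1⊕1⊕1⊕1⊕1⊕1 = 0
s16: b16⊕b17⊕b18⊕b19⊕b20⊕b21⊕b22⊕b23⊕b24⊕b25⊕b26⊕b27⊕b28⊕b29⊕b30⊕b31 = 0⊕1⊕1⊕1⊕0⊕0⊕0⊕1⊕0⊕0⊕1⊕1⊕1⊕1⊕1⊕1 = 0
Syndrome (s16...s1) = 00000 → position 0 (no error).
Overall parity (XOR of all 32 bits, including p0): 1⊕1⊕0⊕1⊕1⊕1⊕0⊕1⊕0⊕0⊕0⊕0⊕0⊕1⊕0⊕1⊕0⊕1⊕1⊕1⊕0⊕0⊕0⊕1⊕0⊕0⊕1⊕1⊕1⊕1⊕1⊕1 = 0
Overall=0, syndrome position=0 → no error.

none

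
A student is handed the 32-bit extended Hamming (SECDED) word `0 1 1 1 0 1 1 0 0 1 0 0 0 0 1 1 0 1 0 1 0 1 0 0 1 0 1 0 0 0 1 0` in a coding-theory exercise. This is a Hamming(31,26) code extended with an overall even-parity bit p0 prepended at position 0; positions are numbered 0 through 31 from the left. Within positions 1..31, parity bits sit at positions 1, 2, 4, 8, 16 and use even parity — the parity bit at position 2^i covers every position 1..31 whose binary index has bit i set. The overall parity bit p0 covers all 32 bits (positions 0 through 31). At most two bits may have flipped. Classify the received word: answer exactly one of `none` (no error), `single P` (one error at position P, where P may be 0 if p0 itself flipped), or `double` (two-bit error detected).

s1: b1⊕b3⊕b5⊕b7⊕b9⊕b11⊕b13⊕b15⊕b17⊕b19⊕b21⊕b23⊕b25⊕b27⊕b29⊕b31 = 1⊕1⊕1⊕0⊕1⊕0⊕0⊕1⊕1⊕1⊕1⊕0⊕0⊕0⊕0⊕0 = 0
s2: b2⊕b3⊕b6⊕b7⊕b10⊕b11⊕b14⊕b15⊕b18⊕b19⊕b22⊕b23⊕b26⊕b27⊕b30⊕b31 = 1⊕1⊕1⊕0⊕0⊕0⊕1⊕1⊕0⊕1⊕0⊕0⊕1⊕0⊕1⊕0 = 0
s4: b4⊕b5⊕b6⊕b7⊕b12⊕b13⊕b14⊕b15⊕b20⊕b21⊕b22⊕b23⊕b28⊕b29⊕b30⊕b31 = 0⊕1⊕1⊕0⊕0⊕0⊕1⊕1⊕0⊕1⊕0⊕0⊕0⊕0⊕1⊕0 = 0
s8: b8⊕b9⊕b10⊕b11⊕b12⊕b13⊕b14⊕b15⊕b24⊕b25⊕b26⊕b27⊕b28⊕b29⊕b30⊕b31 = 0⊕1⊕0⊕0⊕0⊕0⊕1⊕1⊕1⊕0⊕1⊕0⊕0⊕0⊕1⊕0 = 0
s16: b16⊕b17⊕b18⊕b19⊕b20⊕b21⊕b22⊕b23⊕b24⊕b25⊕b26⊕b27⊕b28⊕b29⊕b30⊕b31 = 0⊕1⊕0⊕1⊕0⊕1⊕0⊕0⊕1⊕0⊕1⊕0⊕0⊕0⊕1⊕0 = 0
Syndrome (s16...s1) = 00000 → position 0 (no error).
Overall parity (XOR of all 32 bits, including p0): 0⊕1⊕1⊕1⊕0⊕1⊕1⊕0⊕0⊕1⊕0⊕0⊕0⊕0⊕1⊕1⊕0⊕1⊕0⊕1⊕0⊕1⊕0⊕0⊕1⊕0⊕1⊕0⊕0⊕0⊕1⊕0 = 0
Overall=0, syndrome position=0 → no error.

none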